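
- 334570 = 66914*(  -  5)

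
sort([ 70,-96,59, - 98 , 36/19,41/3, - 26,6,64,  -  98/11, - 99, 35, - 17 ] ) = [ - 99,  -  98, - 96, - 26,-17, - 98/11, 36/19, 6, 41/3,35, 59, 64,70]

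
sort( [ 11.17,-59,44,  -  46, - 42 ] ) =[-59,  -  46,-42, 11.17,44 ] 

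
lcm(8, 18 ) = 72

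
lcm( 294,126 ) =882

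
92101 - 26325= 65776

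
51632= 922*56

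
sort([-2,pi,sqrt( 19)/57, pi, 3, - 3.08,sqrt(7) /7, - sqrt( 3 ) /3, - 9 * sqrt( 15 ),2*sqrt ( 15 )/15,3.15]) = [ - 9*sqrt (15), - 3.08, - 2, - sqrt( 3 ) /3 , sqrt(19)/57, sqrt( 7 ) /7,2*sqrt(15) /15,3,pi,pi,  3.15] 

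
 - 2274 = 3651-5925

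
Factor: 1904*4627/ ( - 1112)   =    -  1101226/139 = -  2^1*7^2* 17^1*139^( - 1)*661^1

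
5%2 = 1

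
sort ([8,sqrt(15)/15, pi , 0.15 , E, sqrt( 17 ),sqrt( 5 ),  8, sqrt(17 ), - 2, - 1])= [  -  2, - 1,0.15 , sqrt (15) /15, sqrt ( 5),E,pi , sqrt( 17 ),  sqrt ( 17),8 , 8 ]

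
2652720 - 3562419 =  - 909699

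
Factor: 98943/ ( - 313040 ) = - 177/560  =  - 2^( -4) * 3^1*5^( - 1) * 7^(-1 )*59^1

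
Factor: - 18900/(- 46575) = 2^2*3^ ( - 1)*7^1*23^(  -  1) = 28/69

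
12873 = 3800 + 9073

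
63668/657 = 96 + 596/657 =96.91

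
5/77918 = 5/77918 = 0.00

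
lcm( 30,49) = 1470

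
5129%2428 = 273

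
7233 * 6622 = 47896926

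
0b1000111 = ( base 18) 3h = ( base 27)2h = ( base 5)241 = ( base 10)71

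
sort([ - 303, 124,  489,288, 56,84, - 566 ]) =[-566, - 303, 56, 84, 124,  288, 489] 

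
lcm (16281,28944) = 260496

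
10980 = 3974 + 7006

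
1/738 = 1/738 = 0.00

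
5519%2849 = 2670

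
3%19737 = 3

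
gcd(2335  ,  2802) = 467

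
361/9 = 40 + 1/9=40.11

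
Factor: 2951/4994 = 2^(  -  1)* 11^(  -  1)* 13^1 = 13/22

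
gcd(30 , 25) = 5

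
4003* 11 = 44033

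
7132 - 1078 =6054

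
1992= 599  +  1393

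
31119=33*943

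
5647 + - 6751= - 1104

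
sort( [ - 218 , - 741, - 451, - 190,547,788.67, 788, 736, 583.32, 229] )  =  [ - 741, - 451, - 218, - 190 , 229,547,583.32,  736,788 , 788.67] 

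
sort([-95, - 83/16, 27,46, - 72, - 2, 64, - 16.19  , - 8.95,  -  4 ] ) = [ - 95, - 72, - 16.19,-8.95, -83/16, - 4,-2,27, 46,  64]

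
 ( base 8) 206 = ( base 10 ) 134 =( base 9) 158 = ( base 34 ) 3w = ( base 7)251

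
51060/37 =1380=1380.00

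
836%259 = 59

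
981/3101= 981/3101 = 0.32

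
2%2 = 0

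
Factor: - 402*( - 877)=352554  =  2^1*3^1*67^1*877^1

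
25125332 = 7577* 3316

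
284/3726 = 142/1863 = 0.08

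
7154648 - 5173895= 1980753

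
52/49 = 1+3/49 = 1.06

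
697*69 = 48093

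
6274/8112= 3137/4056 = 0.77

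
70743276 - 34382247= 36361029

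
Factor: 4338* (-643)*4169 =  -  2^1 * 3^2*11^1*241^1*379^1 * 643^1 = -11628733446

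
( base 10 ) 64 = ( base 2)1000000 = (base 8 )100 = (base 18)3A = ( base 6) 144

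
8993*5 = 44965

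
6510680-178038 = 6332642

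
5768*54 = 311472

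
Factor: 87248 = 2^4*7^1 * 19^1*41^1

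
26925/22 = 26925/22= 1223.86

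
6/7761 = 2/2587=0.00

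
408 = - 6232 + 6640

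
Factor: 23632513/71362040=2^( - 3) * 5^( - 1)*29^(- 1) * 967^1 * 24439^1*61519^( - 1) 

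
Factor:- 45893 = -45893^1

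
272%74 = 50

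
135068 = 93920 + 41148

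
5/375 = 1/75  =  0.01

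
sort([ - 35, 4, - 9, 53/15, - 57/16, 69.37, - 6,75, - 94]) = [ - 94, - 35, - 9, - 6, - 57/16 , 53/15, 4, 69.37,75] 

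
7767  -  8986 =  - 1219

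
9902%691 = 228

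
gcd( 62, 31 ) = 31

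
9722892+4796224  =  14519116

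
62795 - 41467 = 21328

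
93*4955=460815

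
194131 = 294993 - 100862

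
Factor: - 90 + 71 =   -  19  =  - 19^1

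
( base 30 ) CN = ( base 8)577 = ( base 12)27b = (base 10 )383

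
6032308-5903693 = 128615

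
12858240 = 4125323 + 8732917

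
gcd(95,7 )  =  1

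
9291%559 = 347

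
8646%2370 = 1536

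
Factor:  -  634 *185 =-117290 = - 2^1 * 5^1*37^1*317^1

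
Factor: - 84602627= - 31^1 * 2729117^1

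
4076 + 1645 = 5721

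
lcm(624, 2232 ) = 58032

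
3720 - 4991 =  - 1271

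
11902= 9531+2371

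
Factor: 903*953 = 860559 = 3^1*7^1 *43^1*953^1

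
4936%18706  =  4936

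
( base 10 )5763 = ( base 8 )13203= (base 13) 2814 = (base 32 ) 5k3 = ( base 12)3403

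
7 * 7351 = 51457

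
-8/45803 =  - 8/45803 = -0.00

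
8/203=8/203  =  0.04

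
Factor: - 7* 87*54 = -32886 = -2^1 * 3^4 * 7^1 * 29^1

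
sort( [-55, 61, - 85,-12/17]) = [ -85, - 55, - 12/17,61 ] 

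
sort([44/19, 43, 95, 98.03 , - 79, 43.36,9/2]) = [ - 79,44/19, 9/2, 43, 43.36, 95, 98.03] 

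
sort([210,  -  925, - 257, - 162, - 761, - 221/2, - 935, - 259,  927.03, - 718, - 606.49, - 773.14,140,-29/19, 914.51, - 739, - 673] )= [  -  935, - 925, - 773.14,-761, - 739,-718, - 673, -606.49, - 259, - 257, -162,-221/2, - 29/19, 140,210,914.51, 927.03] 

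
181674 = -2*( - 90837 )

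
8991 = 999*9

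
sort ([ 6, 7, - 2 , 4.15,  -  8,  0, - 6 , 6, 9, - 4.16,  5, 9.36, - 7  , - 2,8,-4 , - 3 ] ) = [ - 8 , - 7, - 6 , - 4.16, - 4, - 3, - 2, - 2 , 0  ,  4.15, 5, 6, 6 , 7,8, 9,  9.36 ] 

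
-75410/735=  -  15082/147 = -102.60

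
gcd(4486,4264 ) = 2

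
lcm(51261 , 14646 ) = 102522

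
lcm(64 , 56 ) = 448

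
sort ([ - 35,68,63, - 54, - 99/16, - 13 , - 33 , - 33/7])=[  -  54, - 35, - 33,-13, - 99/16, - 33/7,63, 68] 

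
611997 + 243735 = 855732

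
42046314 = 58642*717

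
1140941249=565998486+574942763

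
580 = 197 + 383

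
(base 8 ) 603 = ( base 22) HD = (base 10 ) 387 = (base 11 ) 322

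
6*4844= 29064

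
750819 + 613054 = 1363873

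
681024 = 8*85128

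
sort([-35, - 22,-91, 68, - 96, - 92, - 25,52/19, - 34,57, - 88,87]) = [  -  96, - 92,-91, - 88, - 35 , - 34, - 25, - 22,52/19 , 57, 68, 87]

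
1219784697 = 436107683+783677014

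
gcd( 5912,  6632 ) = 8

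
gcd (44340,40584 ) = 12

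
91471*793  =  72536503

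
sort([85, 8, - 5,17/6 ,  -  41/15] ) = [ - 5,-41/15,17/6, 8, 85] 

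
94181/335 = 94181/335  =  281.14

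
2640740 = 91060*29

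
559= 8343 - 7784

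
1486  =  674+812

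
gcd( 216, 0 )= 216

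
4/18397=4/18397 = 0.00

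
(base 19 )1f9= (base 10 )655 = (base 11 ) 546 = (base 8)1217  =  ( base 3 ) 220021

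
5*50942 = 254710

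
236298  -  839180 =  - 602882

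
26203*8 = 209624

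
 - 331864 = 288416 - 620280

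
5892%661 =604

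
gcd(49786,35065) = 1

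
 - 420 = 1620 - 2040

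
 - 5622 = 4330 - 9952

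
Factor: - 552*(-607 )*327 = 109565928 =2^3*3^2  *23^1 * 109^1*607^1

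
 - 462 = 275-737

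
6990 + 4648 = 11638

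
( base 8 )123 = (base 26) 35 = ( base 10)83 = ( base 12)6B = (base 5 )313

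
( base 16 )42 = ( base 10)66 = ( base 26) 2e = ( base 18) 3c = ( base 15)46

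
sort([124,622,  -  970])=[ - 970, 124, 622]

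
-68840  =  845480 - 914320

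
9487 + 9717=19204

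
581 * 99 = 57519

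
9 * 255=2295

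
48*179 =8592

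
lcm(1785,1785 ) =1785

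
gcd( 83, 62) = 1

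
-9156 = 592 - 9748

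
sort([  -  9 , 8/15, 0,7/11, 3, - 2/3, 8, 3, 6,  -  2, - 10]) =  [ - 10, - 9, - 2, - 2/3,  0, 8/15,7/11, 3, 3, 6,8]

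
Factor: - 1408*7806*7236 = - 79529776128=- 2^10*3^4  *  11^1 * 67^1 * 1301^1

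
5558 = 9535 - 3977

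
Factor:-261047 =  - 41^1*6367^1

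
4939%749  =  445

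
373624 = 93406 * 4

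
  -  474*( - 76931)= 36465294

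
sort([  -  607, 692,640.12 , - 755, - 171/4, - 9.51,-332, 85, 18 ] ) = [ - 755,- 607,  -  332, - 171/4, - 9.51,  18, 85,640.12,692 ] 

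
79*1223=96617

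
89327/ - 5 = -17866 + 3/5 = - 17865.40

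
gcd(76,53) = 1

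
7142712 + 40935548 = 48078260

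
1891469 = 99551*19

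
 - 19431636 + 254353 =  - 19177283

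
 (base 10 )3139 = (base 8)6103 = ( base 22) 6af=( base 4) 301003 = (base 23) 5LB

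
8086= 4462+3624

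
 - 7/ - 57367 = 7/57367 = 0.00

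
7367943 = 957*7699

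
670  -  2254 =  - 1584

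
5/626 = 5/626 = 0.01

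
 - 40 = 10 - 50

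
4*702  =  2808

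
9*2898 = 26082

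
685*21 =14385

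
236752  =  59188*4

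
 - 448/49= - 64/7 = -  9.14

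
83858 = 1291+82567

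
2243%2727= 2243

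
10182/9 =3394/3 = 1131.33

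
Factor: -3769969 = -7^1*538567^1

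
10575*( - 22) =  - 232650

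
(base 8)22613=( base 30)akb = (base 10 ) 9611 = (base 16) 258B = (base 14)3707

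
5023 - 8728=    - 3705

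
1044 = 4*261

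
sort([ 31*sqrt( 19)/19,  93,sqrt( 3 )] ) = [ sqrt( 3),31*sqrt( 19 ) /19,93]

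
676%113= 111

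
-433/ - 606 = 433/606=0.71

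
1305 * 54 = 70470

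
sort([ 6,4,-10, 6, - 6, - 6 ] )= [ - 10, - 6,-6, 4, 6,6] 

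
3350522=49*68378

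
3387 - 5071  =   - 1684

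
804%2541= 804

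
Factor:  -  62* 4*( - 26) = 2^4*13^1*31^1 = 6448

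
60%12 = 0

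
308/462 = 2/3 = 0.67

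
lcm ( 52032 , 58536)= 468288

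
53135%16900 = 2435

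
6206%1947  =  365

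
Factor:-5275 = -5^2*211^1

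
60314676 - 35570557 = 24744119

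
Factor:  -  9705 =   -  3^1*5^1*647^1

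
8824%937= 391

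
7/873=7/873 = 0.01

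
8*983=7864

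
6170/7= 6170/7 = 881.43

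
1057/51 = 20 + 37/51 = 20.73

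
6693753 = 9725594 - 3031841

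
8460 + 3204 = 11664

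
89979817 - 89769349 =210468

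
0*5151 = 0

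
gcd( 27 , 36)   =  9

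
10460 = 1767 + 8693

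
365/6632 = 365/6632  =  0.06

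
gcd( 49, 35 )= 7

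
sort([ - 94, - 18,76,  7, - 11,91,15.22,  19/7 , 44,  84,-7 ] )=[ - 94, - 18, - 11, - 7, 19/7,7, 15.22,44, 76 , 84,91]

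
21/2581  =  21/2581=0.01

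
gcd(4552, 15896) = 8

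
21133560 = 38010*556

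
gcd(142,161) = 1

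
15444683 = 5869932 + 9574751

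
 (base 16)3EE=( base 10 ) 1006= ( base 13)5C5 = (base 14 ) 51c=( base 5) 13011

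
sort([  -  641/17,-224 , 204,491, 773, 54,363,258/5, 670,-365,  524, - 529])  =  [ -529 , - 365, - 224, - 641/17,  258/5, 54, 204, 363 , 491, 524, 670, 773]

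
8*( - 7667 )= -61336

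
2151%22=17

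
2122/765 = 2 + 592/765 = 2.77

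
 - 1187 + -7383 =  - 8570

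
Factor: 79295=5^1* 15859^1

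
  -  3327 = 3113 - 6440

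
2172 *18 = 39096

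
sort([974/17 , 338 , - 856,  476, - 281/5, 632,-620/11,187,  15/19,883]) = [- 856, - 620/11,- 281/5 , 15/19,974/17,187,  338,476,632 , 883]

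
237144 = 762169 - 525025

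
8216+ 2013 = 10229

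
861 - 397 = 464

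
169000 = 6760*25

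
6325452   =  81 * 78092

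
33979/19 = 1788 + 7/19  =  1788.37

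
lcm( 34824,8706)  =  34824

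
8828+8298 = 17126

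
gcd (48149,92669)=1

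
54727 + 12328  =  67055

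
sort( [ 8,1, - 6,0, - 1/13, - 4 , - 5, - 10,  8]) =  [ -10 , - 6, - 5 , - 4, - 1/13 , 0 , 1, 8, 8]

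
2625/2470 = 1+31/494  =  1.06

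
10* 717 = 7170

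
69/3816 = 23/1272 = 0.02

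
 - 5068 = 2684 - 7752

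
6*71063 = 426378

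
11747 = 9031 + 2716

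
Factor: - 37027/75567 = -3^( - 1 ) * 61^1*607^1 *25189^( - 1 )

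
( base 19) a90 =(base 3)12012001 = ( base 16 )ec5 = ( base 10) 3781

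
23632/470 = 50+66/235 = 50.28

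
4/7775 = 4/7775  =  0.00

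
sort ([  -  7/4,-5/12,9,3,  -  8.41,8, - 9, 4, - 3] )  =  [ - 9, - 8.41, - 3, - 7/4, - 5/12, 3 , 4,8, 9 ] 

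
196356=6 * 32726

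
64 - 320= - 256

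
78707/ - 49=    - 78707/49 = - 1606.27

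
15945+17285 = 33230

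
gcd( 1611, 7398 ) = 9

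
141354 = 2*70677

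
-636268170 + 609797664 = - 26470506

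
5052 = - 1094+6146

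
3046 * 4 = 12184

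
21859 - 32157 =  - 10298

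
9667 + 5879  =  15546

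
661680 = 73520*9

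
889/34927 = 889/34927 = 0.03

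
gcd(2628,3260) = 4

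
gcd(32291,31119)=1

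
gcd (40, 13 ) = 1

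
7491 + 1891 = 9382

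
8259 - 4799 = 3460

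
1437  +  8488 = 9925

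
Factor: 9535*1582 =15084370 = 2^1*5^1*7^1*113^1*1907^1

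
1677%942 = 735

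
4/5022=2/2511=0.00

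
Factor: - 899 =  - 29^1*31^1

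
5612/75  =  5612/75= 74.83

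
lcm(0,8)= 0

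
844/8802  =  422/4401=0.10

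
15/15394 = 15/15394 = 0.00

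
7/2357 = 7/2357 = 0.00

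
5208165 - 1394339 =3813826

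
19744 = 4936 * 4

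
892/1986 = 446/993=0.45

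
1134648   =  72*15759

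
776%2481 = 776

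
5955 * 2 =11910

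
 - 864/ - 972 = 8/9=0.89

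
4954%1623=85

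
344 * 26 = 8944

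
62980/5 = 12596 = 12596.00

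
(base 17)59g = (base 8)3116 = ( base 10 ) 1614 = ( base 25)2EE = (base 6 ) 11250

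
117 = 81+36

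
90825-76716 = 14109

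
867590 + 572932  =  1440522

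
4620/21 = 220 = 220.00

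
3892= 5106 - 1214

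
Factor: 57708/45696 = 2^( - 5 )*3^1*17^( - 1) * 229^1 = 687/544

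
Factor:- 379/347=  - 347^ ( - 1 )*379^1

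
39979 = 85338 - 45359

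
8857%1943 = 1085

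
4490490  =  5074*885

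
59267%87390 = 59267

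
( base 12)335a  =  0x1636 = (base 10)5686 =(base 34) 4v8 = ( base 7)22402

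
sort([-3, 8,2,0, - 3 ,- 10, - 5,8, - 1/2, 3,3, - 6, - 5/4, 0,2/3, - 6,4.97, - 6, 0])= [  -  10, - 6, - 6, - 6, - 5, - 3, - 3, - 5/4, - 1/2, 0, 0,0, 2/3,2,3,3, 4.97,8, 8 ]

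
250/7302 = 125/3651=0.03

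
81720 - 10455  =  71265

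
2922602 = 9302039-6379437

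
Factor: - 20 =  - 2^2*5^1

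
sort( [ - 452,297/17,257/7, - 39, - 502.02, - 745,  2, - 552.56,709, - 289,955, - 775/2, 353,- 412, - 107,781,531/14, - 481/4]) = [ -745, - 552.56, - 502.02, - 452, - 412, - 775/2, - 289, - 481/4,-107, - 39,2 , 297/17,  257/7, 531/14,  353,709,781, 955]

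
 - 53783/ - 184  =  292 + 55/184 =292.30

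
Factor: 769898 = 2^1 * 41^2*229^1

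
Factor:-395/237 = - 3^ (-1) * 5^1 = - 5/3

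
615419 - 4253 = 611166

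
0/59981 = 0= 0.00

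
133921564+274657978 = 408579542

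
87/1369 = 87/1369 = 0.06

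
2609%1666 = 943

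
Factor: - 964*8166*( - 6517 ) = 51301980408= 2^3*3^1*7^3*19^1*241^1  *  1361^1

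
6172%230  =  192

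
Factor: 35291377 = 11^1*37^1*86711^1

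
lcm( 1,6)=6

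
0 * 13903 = 0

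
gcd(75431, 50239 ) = 1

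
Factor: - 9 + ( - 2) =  - 11^1 = - 11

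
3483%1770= 1713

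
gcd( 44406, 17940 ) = 6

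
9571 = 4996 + 4575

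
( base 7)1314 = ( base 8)765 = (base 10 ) 501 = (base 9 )616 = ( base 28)hp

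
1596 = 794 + 802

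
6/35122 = 3/17561 = 0.00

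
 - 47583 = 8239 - 55822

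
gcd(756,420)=84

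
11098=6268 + 4830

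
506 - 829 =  - 323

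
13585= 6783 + 6802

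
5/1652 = 5/1652= 0.00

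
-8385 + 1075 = - 7310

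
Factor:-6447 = -3^1*7^1*307^1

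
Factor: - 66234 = - 2^1*3^1*7^1*19^1*83^1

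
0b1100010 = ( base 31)35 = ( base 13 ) 77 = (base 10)98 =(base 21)4e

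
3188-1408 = 1780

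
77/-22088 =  - 1 + 2001/2008 = - 0.00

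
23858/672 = 11929/336 = 35.50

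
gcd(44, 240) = 4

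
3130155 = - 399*(-7845) 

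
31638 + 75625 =107263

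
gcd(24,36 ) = 12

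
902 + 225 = 1127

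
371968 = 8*46496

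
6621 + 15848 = 22469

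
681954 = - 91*( - 7494 )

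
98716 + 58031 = 156747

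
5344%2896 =2448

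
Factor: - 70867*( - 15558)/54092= 551274393/27046=2^ (- 1)*3^1*2593^1* 13523^( - 1)*70867^1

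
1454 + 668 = 2122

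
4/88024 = 1/22006 = 0.00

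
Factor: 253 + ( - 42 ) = 211 = 211^1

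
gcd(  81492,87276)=12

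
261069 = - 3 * ( - 87023) 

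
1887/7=269 + 4/7 = 269.57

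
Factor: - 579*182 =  - 2^1*3^1 * 7^1*13^1*193^1 = -105378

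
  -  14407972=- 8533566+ -5874406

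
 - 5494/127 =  - 44  +  94/127 = - 43.26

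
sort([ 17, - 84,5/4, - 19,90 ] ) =[-84, - 19,5/4 , 17,  90 ]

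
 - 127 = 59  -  186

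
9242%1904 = 1626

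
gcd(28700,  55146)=14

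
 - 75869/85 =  - 75869/85 = - 892.58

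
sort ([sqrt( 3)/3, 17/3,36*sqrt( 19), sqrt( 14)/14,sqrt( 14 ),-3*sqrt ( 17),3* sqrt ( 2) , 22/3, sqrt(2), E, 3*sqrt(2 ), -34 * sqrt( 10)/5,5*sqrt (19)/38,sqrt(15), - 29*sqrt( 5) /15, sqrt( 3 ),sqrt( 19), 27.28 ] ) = [ - 34*sqrt( 10) /5, - 3*sqrt(17), - 29*sqrt(5) /15,sqrt( 14 )/14,5*sqrt( 19)/38, sqrt( 3) /3,sqrt(2) , sqrt ( 3), E, sqrt( 14),sqrt( 15),3*sqrt(2) , 3*sqrt ( 2), sqrt( 19 ),17/3, 22/3, 27.28, 36*  sqrt(19) ]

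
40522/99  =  40522/99 = 409.31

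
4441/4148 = 4441/4148 = 1.07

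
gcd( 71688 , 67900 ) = 4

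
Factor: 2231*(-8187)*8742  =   - 2^1 * 3^2 * 23^1 * 31^1*47^1 * 97^1* 2729^1 = - 159674352174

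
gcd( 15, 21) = 3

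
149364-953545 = - 804181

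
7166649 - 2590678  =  4575971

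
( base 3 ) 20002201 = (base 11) 3383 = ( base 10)4447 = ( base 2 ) 1000101011111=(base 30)4s7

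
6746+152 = 6898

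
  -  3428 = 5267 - 8695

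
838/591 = 1 + 247/591 = 1.42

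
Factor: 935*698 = 2^1*5^1*11^1*17^1*349^1  =  652630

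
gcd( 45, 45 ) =45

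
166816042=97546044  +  69269998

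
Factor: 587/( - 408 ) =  - 2^(  -  3)* 3^(-1 )*17^( - 1)*587^1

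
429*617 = 264693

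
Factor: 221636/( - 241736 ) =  - 2^( - 1)*11^(-1 )*41^ ( -1)*827^1 = - 827/902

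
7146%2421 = 2304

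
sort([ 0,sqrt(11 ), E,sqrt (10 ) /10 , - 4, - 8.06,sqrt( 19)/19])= [ - 8.06,-4,0,  sqrt (19) /19, sqrt(10 ) /10 , E,  sqrt( 11 )] 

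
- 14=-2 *7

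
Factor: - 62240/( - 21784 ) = 20/7= 2^2  *  5^1*7^( - 1 )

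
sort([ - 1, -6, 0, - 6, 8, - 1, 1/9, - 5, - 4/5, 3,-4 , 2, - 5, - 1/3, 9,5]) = [ - 6,-6, - 5,-5, - 4, -1, - 1 , -4/5 , - 1/3,  0,1/9,2, 3, 5, 8, 9]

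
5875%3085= 2790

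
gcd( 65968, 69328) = 112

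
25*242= 6050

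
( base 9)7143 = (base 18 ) g23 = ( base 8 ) 12147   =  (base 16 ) 1467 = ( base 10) 5223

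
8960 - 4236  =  4724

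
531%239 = 53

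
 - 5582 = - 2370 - 3212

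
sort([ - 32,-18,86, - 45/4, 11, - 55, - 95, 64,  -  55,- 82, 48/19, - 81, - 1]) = [-95, -82, - 81,- 55 , - 55,-32, - 18, - 45/4,-1, 48/19,11,64,86]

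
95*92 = 8740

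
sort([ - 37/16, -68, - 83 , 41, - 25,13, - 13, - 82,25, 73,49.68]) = [ - 83, - 82,-68, - 25, - 13 , - 37/16, 13,25, 41 , 49.68, 73] 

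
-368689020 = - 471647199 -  - 102958179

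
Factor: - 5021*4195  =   - 21063095= -5^1*839^1*5021^1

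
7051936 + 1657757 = 8709693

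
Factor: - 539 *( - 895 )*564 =272076420 = 2^2*3^1*5^1 * 7^2*11^1*47^1*179^1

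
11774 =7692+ 4082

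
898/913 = 898/913  =  0.98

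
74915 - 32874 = 42041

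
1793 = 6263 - 4470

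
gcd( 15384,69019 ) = 1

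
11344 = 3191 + 8153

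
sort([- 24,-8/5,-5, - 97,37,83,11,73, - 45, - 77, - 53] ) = [ - 97, - 77,- 53, - 45, - 24, - 5, - 8/5,11,37,73, 83]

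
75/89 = 75/89 = 0.84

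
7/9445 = 7/9445 = 0.00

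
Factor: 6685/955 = 7  =  7^1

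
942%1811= 942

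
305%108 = 89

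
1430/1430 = 1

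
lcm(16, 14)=112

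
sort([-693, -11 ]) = [-693, -11]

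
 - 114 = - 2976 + 2862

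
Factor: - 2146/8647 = -2^1*29^1 * 37^1*8647^ ( - 1)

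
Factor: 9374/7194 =3^ ( - 1 )*11^ ( - 1)*43^1 = 43/33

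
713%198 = 119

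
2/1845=2/1845 = 0.00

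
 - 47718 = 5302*( - 9) 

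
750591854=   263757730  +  486834124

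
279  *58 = 16182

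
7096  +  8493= 15589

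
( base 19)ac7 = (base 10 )3845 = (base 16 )f05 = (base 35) 34U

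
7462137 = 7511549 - 49412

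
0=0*5979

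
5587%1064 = 267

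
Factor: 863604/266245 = 123372/38035= 2^2*3^2*5^( - 1)*23^1*149^1*7607^( - 1)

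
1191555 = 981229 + 210326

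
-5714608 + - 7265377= - 12979985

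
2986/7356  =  1493/3678= 0.41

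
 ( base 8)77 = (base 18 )39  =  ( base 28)27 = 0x3F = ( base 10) 63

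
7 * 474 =3318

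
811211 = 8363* 97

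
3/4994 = 3/4994 = 0.00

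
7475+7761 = 15236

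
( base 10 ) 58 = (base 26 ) 26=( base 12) 4a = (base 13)46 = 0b111010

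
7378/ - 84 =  - 88 + 1/6 = -87.83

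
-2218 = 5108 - 7326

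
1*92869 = 92869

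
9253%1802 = 243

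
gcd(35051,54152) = 1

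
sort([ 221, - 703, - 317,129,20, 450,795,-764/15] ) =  [ - 703, - 317,  -  764/15,20, 129, 221 , 450,795]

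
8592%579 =486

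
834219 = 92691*9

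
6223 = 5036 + 1187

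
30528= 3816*8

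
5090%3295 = 1795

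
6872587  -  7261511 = - 388924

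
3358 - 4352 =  - 994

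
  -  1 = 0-1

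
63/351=7/39 = 0.18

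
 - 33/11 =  - 3  =  - 3.00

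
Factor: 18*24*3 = 1296 = 2^4 * 3^4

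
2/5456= 1/2728  =  0.00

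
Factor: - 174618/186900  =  -327/350  =  - 2^( - 1)*3^1*5^( - 2)*7^ ( - 1)*109^1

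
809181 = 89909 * 9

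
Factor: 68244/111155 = 132/215= 2^2*3^1*5^( - 1 )*11^1*43^ ( -1)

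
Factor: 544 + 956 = 2^2*3^1*5^3  =  1500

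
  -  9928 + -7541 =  - 17469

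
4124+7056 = 11180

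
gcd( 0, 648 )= 648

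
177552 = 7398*24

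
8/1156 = 2/289=0.01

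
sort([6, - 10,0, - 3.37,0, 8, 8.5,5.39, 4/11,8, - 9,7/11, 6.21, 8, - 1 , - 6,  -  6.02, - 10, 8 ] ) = [ - 10, - 10 , - 9, - 6.02,-6, - 3.37,-1, 0, 0,4/11,7/11, 5.39,6,6.21 , 8,8,8, 8 , 8.5]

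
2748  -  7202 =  - 4454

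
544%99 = 49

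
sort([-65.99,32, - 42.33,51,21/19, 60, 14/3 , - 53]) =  [-65.99, - 53 ,-42.33,21/19,14/3,32,51,60]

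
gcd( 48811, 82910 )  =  1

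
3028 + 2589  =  5617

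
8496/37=8496/37 = 229.62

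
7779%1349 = 1034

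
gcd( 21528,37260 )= 828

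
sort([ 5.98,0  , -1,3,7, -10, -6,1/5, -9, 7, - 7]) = [ - 10,-9, - 7 ,- 6,  -  1,0, 1/5,3,5.98,7 , 7]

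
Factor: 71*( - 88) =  - 6248 = - 2^3*11^1*71^1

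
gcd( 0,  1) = 1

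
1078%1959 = 1078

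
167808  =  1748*96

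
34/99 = 34/99= 0.34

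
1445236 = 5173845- 3728609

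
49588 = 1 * 49588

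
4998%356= 14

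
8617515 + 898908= 9516423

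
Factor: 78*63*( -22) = -2^2*3^3*7^1*11^1 *13^1 = - 108108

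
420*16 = 6720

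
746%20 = 6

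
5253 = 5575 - 322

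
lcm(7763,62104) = 62104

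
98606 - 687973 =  - 589367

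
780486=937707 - 157221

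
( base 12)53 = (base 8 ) 77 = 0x3f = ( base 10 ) 63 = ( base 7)120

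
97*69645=6755565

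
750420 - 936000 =-185580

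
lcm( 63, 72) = 504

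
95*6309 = 599355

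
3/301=3/301 = 0.01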